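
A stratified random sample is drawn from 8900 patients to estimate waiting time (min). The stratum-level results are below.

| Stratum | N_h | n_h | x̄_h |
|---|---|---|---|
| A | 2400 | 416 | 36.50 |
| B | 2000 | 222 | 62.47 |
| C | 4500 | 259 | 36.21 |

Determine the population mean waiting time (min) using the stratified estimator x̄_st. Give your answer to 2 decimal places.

x̄_st ≈ 42.19

N = Σ N_h = 8900. Stratum weights W_h = N_h/N.
x̄_st = (2400·36.50 + 2000·62.47 + 4500·36.21) / 8900 = 42.1893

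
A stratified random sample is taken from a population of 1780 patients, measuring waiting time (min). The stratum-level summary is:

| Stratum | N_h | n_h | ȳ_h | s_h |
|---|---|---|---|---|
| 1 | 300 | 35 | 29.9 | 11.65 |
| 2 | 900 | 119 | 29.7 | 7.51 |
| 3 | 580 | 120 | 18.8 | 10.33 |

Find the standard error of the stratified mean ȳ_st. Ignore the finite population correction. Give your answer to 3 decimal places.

V̂(ȳ_st) = Σ W_h² s_h²/n_h, with W_h = N_h/N and N = 1780:
  stratum 1: (300/1780)²·11.65²/35 = 0.11015
  stratum 2: (900/1780)²·7.51²/119 = 0.121165
  stratum 3: (580/1780)²·10.33²/120 = 0.0944138
V̂(ȳ_st) = 0.325729
SE(ȳ_st) = √0.325729 = 0.570727

SE(ȳ_st) ≈ 0.571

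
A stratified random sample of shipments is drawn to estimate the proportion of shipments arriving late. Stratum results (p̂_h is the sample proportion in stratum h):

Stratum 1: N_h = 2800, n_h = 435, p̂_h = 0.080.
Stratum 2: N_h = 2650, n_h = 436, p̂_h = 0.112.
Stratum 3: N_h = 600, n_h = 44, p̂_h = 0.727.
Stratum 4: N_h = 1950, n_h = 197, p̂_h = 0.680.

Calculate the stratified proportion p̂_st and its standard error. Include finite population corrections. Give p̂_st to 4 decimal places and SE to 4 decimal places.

p̂_st ≈ 0.2854, SE ≈ 0.0110

N = 8000; stratum weights W_h = N_h/N.
p̂_st = Σ W_h p̂_h = (2800·0.080 + 2650·0.112 + 600·0.727 + 1950·0.680)/8000 = 0.28537
V̂(p̂_st) = Σ W_h² (1 − n_h/N_h) p̂_h(1−p̂_h)/(n_h−1):
  stratum 1: (2800/8000)²·(1 − 435/2800)·0.080·0.920/434 = 1.75468e-05
  stratum 2: (2650/8000)²·(1 − 436/2650)·0.112·0.888/435 = 2.09597e-05
  stratum 3: (600/8000)²·(1 − 44/600)·0.727·0.273/43 = 2.40588e-05
  stratum 4: (1950/8000)²·(1 − 197/1950)·0.680·0.320/196 = 5.92979e-05
V̂(p̂_st) = 0.000121863; SE = √V̂ = 0.0110392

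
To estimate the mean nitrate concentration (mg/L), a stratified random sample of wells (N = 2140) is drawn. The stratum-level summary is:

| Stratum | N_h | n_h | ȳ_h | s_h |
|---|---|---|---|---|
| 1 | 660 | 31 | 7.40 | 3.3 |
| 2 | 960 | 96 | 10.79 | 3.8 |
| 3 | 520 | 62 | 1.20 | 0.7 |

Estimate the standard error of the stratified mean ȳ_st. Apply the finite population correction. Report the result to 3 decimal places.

SE(ȳ_st) ≈ 0.244

V̂(ȳ_st) = Σ W_h² (1 − n_h/N_h) s_h²/n_h, with W_h = N_h/N and N = 2140:
  stratum 1: (660/2140)²·(1 − 31/660)·3.3²/31 = 0.0318444
  stratum 2: (960/2140)²·(1 − 96/960)·3.8²/96 = 0.0272429
  stratum 3: (520/2140)²·(1 − 62/520)·0.7²/62 = 0.000411004
V̂(ȳ_st) = 0.0594983
SE(ȳ_st) = √0.0594983 = 0.243923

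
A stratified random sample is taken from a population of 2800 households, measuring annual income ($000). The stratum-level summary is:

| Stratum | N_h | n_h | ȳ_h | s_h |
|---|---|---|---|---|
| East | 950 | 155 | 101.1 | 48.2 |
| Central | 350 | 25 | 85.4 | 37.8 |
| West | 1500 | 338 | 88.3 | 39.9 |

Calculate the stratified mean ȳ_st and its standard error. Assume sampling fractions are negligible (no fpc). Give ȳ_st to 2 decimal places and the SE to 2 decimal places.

ȳ_st ≈ 92.28, SE ≈ 1.99

ȳ_st = Σ W_h ȳ_h = (950·101.1 + 350·85.4 + 1500·88.3)/2800 = 92.28036
V̂(ȳ_st) = Σ W_h² s_h²/n_h, with W_h = N_h/N and N = 2800:
  stratum East: (950/2800)²·48.2²/155 = 1.72541
  stratum Central: (350/2800)²·37.8²/25 = 0.893025
  stratum West: (1500/2800)²·39.9²/338 = 1.35175
V̂(ȳ_st) = 3.97019
SE(ȳ_st) = √3.97019 = 1.99253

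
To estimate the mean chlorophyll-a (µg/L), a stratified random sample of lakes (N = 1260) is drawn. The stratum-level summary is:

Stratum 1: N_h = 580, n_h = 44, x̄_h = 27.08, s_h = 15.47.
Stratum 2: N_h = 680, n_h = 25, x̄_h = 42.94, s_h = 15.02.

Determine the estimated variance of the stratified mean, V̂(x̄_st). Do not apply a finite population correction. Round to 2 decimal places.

V̂(x̄_st) ≈ 3.78

V̂(x̄_st) = Σ W_h² s_h²/n_h, with W_h = N_h/N and N = 1260:
  stratum 1: (580/1260)²·15.47²/44 = 1.15251
  stratum 2: (680/1260)²·15.02²/25 = 2.62831
V̂(x̄_st) = 3.78082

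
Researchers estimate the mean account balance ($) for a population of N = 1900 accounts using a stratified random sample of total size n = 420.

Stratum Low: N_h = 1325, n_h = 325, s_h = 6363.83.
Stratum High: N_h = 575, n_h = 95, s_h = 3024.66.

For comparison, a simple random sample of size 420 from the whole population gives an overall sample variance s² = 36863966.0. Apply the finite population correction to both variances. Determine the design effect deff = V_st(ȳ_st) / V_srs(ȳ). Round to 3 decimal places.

V̂(ȳ_st) = Σ W_h² (1 − n_h/N_h) s_h²/n_h, with W_h = N_h/N and N = 1900:
  stratum Low: (1325/1900)²·(1 − 325/1325)·6363.83²/325 = 45736.5
  stratum High: (575/1900)²·(1 − 95/575)·3024.66²/95 = 7362.6
V_st = 53099.1
V_srs = (1 − 420/1900)·36863966.0/420 = 68369.3
deff = V_st / V_srs = 53099.1/68369.3 = 0.7767

deff ≈ 0.777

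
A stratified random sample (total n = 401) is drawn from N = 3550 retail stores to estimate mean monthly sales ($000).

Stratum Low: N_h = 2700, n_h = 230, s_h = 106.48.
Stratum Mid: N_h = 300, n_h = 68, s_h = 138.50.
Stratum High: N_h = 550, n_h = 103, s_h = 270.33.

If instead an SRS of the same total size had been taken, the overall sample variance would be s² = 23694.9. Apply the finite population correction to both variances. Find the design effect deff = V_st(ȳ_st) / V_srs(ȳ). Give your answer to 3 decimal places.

deff ≈ 0.791

V̂(ȳ_st) = Σ W_h² (1 − n_h/N_h) s_h²/n_h, with W_h = N_h/N and N = 3550:
  stratum Low: (2700/3550)²·(1 − 230/2700)·106.48²/230 = 26.0863
  stratum Mid: (300/3550)²·(1 − 68/300)·138.50²/68 = 1.55791
  stratum High: (550/3550)²·(1 − 103/550)·270.33²/103 = 13.8409
V_st = 41.4851
V_srs = (1 − 401/3550)·23694.9/401 = 52.4149
deff = V_st / V_srs = 41.4851/52.4149 = 0.7915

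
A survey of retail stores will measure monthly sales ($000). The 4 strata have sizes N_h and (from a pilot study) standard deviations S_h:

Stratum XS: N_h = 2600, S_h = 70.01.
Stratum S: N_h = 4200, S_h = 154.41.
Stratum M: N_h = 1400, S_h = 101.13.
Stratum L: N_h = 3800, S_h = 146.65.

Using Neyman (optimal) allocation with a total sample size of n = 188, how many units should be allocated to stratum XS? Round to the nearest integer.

Neyman allocation: n_h = n · N_h S_h / Σ N_i S_i, with n = 188.
  stratum XS: N_h·S_h = 2600·70.01 = 182026.00
  stratum S: N_h·S_h = 4200·154.41 = 648522.00
  stratum M: N_h·S_h = 1400·101.13 = 141582.00
  stratum L: N_h·S_h = 3800·146.65 = 557270.00
Σ N_h S_h = 1529400.00
n for stratum XS = 188·182026.00/1529400.00 = 22.375 → 22

22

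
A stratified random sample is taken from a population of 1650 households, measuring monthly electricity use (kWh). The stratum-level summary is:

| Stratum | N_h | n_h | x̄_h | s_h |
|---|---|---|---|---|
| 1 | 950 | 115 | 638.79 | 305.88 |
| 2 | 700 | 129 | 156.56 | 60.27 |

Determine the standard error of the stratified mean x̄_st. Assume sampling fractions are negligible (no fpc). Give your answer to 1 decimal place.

SE(x̄_st) ≈ 16.6

V̂(x̄_st) = Σ W_h² s_h²/n_h, with W_h = N_h/N and N = 1650:
  stratum 1: (950/1650)²·305.88²/115 = 269.702
  stratum 2: (700/1650)²·60.27²/129 = 5.06805
V̂(x̄_st) = 274.77
SE(x̄_st) = √274.77 = 16.5762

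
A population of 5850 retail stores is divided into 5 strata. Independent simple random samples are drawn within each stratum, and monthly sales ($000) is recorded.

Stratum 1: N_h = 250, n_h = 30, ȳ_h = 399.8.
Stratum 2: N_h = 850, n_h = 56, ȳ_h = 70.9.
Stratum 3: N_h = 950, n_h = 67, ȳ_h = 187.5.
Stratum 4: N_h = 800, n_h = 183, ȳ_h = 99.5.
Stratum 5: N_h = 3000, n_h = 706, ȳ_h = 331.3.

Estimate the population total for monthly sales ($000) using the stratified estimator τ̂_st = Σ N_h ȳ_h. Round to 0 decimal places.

τ̂_st = Σ N_h ȳ_h = 250·399.8 + 850·70.9 + 950·187.5 + 800·99.5 + 3000·331.3 = 1411840

τ̂_st ≈ 1411840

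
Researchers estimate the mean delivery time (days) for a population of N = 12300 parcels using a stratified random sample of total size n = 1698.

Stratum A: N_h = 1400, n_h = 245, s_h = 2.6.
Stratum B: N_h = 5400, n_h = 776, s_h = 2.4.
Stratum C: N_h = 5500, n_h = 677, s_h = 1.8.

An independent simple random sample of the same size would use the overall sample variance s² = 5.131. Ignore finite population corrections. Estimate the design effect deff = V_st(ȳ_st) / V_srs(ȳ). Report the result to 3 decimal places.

deff ≈ 0.908

V̂(ȳ_st) = Σ W_h² s_h²/n_h, with W_h = N_h/N and N = 12300:
  stratum A: (1400/12300)²·2.6²/245 = 0.000357459
  stratum B: (5400/12300)²·2.4²/776 = 0.00143067
  stratum C: (5500/12300)²·1.8²/677 = 0.000956911
V_st = 0.00274504
V_srs = s²/n = 5.131/1698 = 0.00302179
deff = V_st / V_srs = 0.00274504/0.00302179 = 0.9084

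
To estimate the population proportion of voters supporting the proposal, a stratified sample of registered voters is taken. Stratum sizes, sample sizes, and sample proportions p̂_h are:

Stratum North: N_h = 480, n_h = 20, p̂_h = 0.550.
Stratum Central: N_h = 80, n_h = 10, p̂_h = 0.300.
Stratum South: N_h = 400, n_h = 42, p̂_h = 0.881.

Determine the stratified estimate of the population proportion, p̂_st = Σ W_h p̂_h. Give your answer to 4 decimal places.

N = 960; stratum weights W_h = N_h/N.
p̂_st = Σ W_h p̂_h = (480·0.550 + 80·0.300 + 400·0.881)/960 = 0.66708

p̂_st ≈ 0.6671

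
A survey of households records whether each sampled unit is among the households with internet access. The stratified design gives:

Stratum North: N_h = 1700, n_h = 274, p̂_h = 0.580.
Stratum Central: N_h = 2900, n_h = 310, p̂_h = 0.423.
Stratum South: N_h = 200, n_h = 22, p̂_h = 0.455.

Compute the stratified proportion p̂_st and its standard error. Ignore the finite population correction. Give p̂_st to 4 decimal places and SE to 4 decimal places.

p̂_st ≈ 0.4799, SE ≈ 0.0205

N = 4800; stratum weights W_h = N_h/N.
p̂_st = Σ W_h p̂_h = (1700·0.580 + 2900·0.423 + 200·0.455)/4800 = 0.47994
V̂(p̂_st) = Σ W_h² p̂_h(1−p̂_h)/(n_h−1):
  stratum North: (1700/4800)²·0.580·0.420/273 = 0.000111926
  stratum Central: (2900/4800)²·0.423·0.577/309 = 0.000288318
  stratum South: (200/4800)²·0.455·0.545/21 = 2.05006e-05
V̂(p̂_st) = 0.000420744; SE = √V̂ = 0.020512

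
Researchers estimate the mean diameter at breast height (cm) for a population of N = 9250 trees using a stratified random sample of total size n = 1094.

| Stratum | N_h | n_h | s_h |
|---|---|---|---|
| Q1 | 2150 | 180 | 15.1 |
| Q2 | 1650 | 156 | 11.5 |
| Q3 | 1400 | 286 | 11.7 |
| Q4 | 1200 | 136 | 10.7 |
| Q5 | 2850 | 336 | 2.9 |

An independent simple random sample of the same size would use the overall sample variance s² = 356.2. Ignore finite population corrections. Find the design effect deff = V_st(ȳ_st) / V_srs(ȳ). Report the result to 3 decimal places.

deff ≈ 0.378

V̂(ȳ_st) = Σ W_h² s_h²/n_h, with W_h = N_h/N and N = 9250:
  stratum Q1: (2150/9250)²·15.1²/180 = 0.0684345
  stratum Q2: (1650/9250)²·11.5²/156 = 0.0269746
  stratum Q3: (1400/9250)²·11.7²/286 = 0.0109642
  stratum Q4: (1200/9250)²·10.7²/136 = 0.014168
  stratum Q5: (2850/9250)²·2.9²/336 = 0.00237609
V_st = 0.122917
V_srs = s²/n = 356.2/1094 = 0.325594
deff = V_st / V_srs = 0.122917/0.325594 = 0.3775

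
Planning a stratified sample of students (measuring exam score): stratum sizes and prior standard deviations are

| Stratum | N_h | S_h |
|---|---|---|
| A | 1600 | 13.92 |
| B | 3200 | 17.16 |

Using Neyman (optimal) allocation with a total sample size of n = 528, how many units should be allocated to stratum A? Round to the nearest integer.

152

Neyman allocation: n_h = n · N_h S_h / Σ N_i S_i, with n = 528.
  stratum A: N_h·S_h = 1600·13.92 = 22272.00
  stratum B: N_h·S_h = 3200·17.16 = 54912.00
Σ N_h S_h = 77184.00
n for stratum A = 528·22272.00/77184.00 = 152.358 → 152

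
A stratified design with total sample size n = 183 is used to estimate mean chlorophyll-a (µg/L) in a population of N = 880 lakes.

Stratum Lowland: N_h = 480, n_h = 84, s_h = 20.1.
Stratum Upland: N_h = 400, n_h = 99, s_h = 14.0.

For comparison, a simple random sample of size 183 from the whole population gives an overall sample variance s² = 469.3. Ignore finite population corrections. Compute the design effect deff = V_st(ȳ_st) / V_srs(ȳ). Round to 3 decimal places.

deff ≈ 0.718

V̂(ȳ_st) = Σ W_h² s_h²/n_h, with W_h = N_h/N and N = 880:
  stratum Lowland: (480/880)²·20.1²/84 = 1.43097
  stratum Upland: (400/880)²·14.0²/99 = 0.409049
V_st = 1.84002
V_srs = s²/n = 469.3/183 = 2.56448
deff = V_st / V_srs = 1.84002/2.56448 = 0.7175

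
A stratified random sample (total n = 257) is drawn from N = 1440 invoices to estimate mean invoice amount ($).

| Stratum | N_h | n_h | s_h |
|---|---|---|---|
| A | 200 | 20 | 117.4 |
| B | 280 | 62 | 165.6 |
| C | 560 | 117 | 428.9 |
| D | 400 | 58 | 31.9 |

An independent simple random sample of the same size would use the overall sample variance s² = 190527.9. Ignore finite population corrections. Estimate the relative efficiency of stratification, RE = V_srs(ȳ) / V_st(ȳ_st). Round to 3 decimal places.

RE ≈ 2.754

V̂(ȳ_st) = Σ W_h² s_h²/n_h, with W_h = N_h/N and N = 1440:
  stratum A: (200/1440)²·117.4²/20 = 13.2936
  stratum B: (280/1440)²·165.6²/62 = 16.7232
  stratum C: (560/1440)²·428.9²/117 = 237.781
  stratum D: (400/1440)²·31.9²/58 = 1.35378
V_st = 269.152
V_srs = s²/n = 190527.9/257 = 741.354
Relative efficiency = V_srs / V_st = 741.354/269.152 = 2.7544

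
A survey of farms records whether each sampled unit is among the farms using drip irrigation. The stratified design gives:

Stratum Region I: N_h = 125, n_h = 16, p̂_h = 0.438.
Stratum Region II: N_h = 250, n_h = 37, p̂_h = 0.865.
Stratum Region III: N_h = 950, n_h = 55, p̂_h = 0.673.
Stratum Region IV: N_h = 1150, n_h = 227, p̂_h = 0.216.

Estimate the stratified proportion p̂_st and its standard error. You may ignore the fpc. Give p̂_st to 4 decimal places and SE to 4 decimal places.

p̂_st ≈ 0.4682, SE ≈ 0.0289

N = 2475; stratum weights W_h = N_h/N.
p̂_st = Σ W_h p̂_h = (125·0.438 + 250·0.865 + 950·0.673 + 1150·0.216)/2475 = 0.46818
V̂(p̂_st) = Σ W_h² p̂_h(1−p̂_h)/(n_h−1):
  stratum Region I: (125/2475)²·0.438·0.562/15 = 4.1859e-05
  stratum Region II: (250/2475)²·0.865·0.135/36 = 3.30961e-05
  stratum Region III: (950/2475)²·0.673·0.327/54 = 0.000600435
  stratum Region IV: (1150/2475)²·0.216·0.784/226 = 0.000161773
V̂(p̂_st) = 0.000837163; SE = √V̂ = 0.0289338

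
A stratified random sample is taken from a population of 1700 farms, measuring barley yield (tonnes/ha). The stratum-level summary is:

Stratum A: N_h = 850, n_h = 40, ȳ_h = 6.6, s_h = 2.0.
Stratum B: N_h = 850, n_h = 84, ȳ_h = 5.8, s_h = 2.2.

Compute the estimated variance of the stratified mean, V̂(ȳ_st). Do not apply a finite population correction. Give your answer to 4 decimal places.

V̂(ȳ_st) ≈ 0.0394

V̂(ȳ_st) = Σ W_h² s_h²/n_h, with W_h = N_h/N and N = 1700:
  stratum A: (850/1700)²·2.0²/40 = 0.025
  stratum B: (850/1700)²·2.2²/84 = 0.0144048
V̂(ȳ_st) = 0.0394048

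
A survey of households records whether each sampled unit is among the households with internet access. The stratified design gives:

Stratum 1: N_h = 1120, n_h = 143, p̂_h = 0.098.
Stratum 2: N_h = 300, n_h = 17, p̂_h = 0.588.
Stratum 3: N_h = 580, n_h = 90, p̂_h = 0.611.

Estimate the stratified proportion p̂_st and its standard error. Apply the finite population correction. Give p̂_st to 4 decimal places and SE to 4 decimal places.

p̂_st ≈ 0.3203, SE ≈ 0.0261

N = 2000; stratum weights W_h = N_h/N.
p̂_st = Σ W_h p̂_h = (1120·0.098 + 300·0.588 + 580·0.611)/2000 = 0.32027
V̂(p̂_st) = Σ W_h² (1 − n_h/N_h) p̂_h(1−p̂_h)/(n_h−1):
  stratum 1: (1120/2000)²·(1 − 143/1120)·0.098·0.902/142 = 0.000170293
  stratum 2: (300/2000)²·(1 − 17/300)·0.588·0.412/16 = 0.000321368
  stratum 3: (580/2000)²·(1 − 90/580)·0.611·0.389/89 = 0.000189743
V̂(p̂_st) = 0.000681403; SE = √V̂ = 0.0261037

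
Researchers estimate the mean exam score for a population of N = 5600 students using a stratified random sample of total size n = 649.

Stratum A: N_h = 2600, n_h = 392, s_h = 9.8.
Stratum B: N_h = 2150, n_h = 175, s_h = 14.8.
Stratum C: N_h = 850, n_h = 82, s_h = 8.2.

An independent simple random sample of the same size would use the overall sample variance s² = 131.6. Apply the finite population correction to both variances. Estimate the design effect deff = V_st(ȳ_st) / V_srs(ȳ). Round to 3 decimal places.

V̂(ȳ_st) = Σ W_h² (1 − n_h/N_h) s_h²/n_h, with W_h = N_h/N and N = 5600:
  stratum A: (2600/5600)²·(1 − 392/2600)·9.8²/392 = 0.04485
  stratum B: (2150/5600)²·(1 − 175/2150)·14.8²/175 = 0.169479
  stratum C: (850/5600)²·(1 − 82/850)·8.2²/82 = 0.0170694
V_st = 0.231398
V_srs = (1 − 649/5600)·131.6/649 = 0.179273
deff = V_st / V_srs = 0.231398/0.179273 = 1.2908

deff ≈ 1.291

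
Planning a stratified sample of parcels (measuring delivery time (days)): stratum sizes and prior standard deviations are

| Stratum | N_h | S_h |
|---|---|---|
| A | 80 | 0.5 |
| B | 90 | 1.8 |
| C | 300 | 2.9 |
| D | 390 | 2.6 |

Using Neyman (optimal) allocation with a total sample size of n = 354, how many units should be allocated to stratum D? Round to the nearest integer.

172

Neyman allocation: n_h = n · N_h S_h / Σ N_i S_i, with n = 354.
  stratum A: N_h·S_h = 80·0.5 = 40.00
  stratum B: N_h·S_h = 90·1.8 = 162.00
  stratum C: N_h·S_h = 300·2.9 = 870.00
  stratum D: N_h·S_h = 390·2.6 = 1014.00
Σ N_h S_h = 2086.00
n for stratum D = 354·1014.00/2086.00 = 172.079 → 172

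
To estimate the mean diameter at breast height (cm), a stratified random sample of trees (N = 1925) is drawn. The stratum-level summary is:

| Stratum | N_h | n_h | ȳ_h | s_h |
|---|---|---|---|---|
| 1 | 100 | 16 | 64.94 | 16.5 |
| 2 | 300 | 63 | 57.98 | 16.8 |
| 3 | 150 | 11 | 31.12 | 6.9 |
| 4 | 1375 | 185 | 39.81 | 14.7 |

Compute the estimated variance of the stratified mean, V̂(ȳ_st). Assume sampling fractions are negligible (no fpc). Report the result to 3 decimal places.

V̂(ȳ_st) ≈ 0.777

V̂(ȳ_st) = Σ W_h² s_h²/n_h, with W_h = N_h/N and N = 1925:
  stratum 1: (100/1925)²·16.5²/16 = 0.0459184
  stratum 2: (300/1925)²·16.8²/63 = 0.108808
  stratum 3: (150/1925)²·6.9²/11 = 0.0262801
  stratum 4: (1375/1925)²·14.7²/185 = 0.595946
V̂(ȳ_st) = 0.776952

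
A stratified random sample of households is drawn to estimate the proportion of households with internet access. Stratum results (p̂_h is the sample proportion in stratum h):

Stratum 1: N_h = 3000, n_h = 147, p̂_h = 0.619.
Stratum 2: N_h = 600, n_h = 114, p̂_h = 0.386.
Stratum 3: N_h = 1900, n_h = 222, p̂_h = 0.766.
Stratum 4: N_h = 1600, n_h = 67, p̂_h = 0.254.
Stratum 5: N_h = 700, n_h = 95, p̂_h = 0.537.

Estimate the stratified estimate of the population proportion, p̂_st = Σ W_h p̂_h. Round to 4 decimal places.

p̂_st ≈ 0.5547

N = 7800; stratum weights W_h = N_h/N.
p̂_st = Σ W_h p̂_h = (3000·0.619 + 600·0.386 + 1900·0.766 + 1600·0.254 + 700·0.537)/7800 = 0.55465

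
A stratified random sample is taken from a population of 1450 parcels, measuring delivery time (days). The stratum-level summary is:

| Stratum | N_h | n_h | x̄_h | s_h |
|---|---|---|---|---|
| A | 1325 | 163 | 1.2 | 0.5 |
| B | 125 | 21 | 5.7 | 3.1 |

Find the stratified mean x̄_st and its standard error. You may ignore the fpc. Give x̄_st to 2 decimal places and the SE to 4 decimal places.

x̄_st = Σ W_h x̄_h = (1325·1.2 + 125·5.7)/1450 = 1.58793
V̂(x̄_st) = Σ W_h² s_h²/n_h, with W_h = N_h/N and N = 1450:
  stratum A: (1325/1450)²·0.5²/163 = 0.0012807
  stratum B: (125/1450)²·3.1²/21 = 0.00340085
V̂(x̄_st) = 0.00468156
SE(x̄_st) = √0.00468156 = 0.0684219

x̄_st ≈ 1.59, SE ≈ 0.0684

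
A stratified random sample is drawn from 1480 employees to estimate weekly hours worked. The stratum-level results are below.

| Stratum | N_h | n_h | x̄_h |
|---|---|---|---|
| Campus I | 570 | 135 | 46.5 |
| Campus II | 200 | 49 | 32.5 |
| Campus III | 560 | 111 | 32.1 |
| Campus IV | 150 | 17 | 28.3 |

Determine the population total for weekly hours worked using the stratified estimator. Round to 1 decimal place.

τ̂_st ≈ 55226.0

τ̂_st = Σ N_h x̄_h = 570·46.5 + 200·32.5 + 560·32.1 + 150·28.3 = 55226.0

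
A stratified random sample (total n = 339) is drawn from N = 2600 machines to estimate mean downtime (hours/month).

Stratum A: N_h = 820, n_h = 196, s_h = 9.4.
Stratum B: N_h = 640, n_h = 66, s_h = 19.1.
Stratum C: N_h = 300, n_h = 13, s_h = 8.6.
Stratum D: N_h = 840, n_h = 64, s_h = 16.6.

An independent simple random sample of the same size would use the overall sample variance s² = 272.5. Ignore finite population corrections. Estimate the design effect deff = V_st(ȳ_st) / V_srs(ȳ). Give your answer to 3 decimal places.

V̂(ȳ_st) = Σ W_h² s_h²/n_h, with W_h = N_h/N and N = 2600:
  stratum A: (820/2600)²·9.4²/196 = 0.0448416
  stratum B: (640/2600)²·19.1²/66 = 0.334916
  stratum C: (300/2600)²·8.6²/13 = 0.0757442
  stratum D: (840/2600)²·16.6²/64 = 0.449416
V_st = 0.904917
V_srs = s²/n = 272.5/339 = 0.803835
deff = V_st / V_srs = 0.904917/0.803835 = 1.1258

deff ≈ 1.126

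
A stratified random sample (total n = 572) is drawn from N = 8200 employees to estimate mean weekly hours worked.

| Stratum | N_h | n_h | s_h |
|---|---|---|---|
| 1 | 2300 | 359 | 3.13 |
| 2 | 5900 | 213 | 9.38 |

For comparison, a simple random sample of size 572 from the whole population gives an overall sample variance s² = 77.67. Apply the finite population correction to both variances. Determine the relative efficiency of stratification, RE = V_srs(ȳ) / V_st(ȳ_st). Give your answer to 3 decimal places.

RE ≈ 0.607

V̂(ȳ_st) = Σ W_h² (1 − n_h/N_h) s_h²/n_h, with W_h = N_h/N and N = 8200:
  stratum 1: (2300/8200)²·(1 − 359/2300)·3.13²/359 = 0.00181184
  stratum 2: (5900/8200)²·(1 − 213/5900)·9.38²/213 = 0.206126
V_st = 0.207938
V_srs = (1 − 572/8200)·77.67/572 = 0.126315
Relative efficiency = V_srs / V_st = 0.126315/0.207938 = 0.6075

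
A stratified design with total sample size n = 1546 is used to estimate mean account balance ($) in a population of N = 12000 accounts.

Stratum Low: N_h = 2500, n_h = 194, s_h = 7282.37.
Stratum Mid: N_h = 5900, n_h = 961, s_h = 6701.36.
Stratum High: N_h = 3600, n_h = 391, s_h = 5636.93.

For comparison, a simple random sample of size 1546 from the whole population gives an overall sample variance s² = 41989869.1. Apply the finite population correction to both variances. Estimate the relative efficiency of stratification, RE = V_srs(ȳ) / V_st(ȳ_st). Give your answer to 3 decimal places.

V̂(ȳ_st) = Σ W_h² (1 − n_h/N_h) s_h²/n_h, with W_h = N_h/N and N = 12000:
  stratum Low: (2500/12000)²·(1 − 194/2500)·7282.37²/194 = 10944.1
  stratum Mid: (5900/12000)²·(1 − 961/5900)·6701.36²/961 = 9456.51
  stratum High: (3600/12000)²·(1 − 391/3600)·5636.93²/391 = 6519.56
V_st = 26920.2
V_srs = (1 − 1546/12000)·41989869.1/1546 = 23661.2
Relative efficiency = V_srs / V_st = 23661.2/26920.2 = 0.8789

RE ≈ 0.879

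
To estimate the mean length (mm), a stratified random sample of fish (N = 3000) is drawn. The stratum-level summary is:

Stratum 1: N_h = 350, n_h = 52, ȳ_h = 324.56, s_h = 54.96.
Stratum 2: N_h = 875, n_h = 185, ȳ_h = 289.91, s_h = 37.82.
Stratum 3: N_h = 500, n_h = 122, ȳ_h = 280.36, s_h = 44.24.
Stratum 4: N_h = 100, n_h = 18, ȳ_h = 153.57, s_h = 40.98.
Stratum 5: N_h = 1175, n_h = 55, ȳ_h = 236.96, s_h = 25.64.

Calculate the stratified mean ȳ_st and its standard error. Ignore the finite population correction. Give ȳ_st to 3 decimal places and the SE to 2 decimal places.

ȳ_st ≈ 267.077, SE ≈ 1.96

ȳ_st = Σ W_h ȳ_h = (350·324.56 + 875·289.91 + 500·280.36 + 100·153.57 + 1175·236.96)/3000 = 267.07742
V̂(ȳ_st) = Σ W_h² s_h²/n_h, with W_h = N_h/N and N = 3000:
  stratum 1: (350/3000)²·54.96²/52 = 0.790649
  stratum 2: (875/3000)²·37.82²/185 = 0.657726
  stratum 3: (500/3000)²·44.24²/122 = 0.445623
  stratum 4: (100/3000)²·40.98²/18 = 0.103664
  stratum 5: (1175/3000)²·25.64²/55 = 1.83361
V̂(ȳ_st) = 3.83127
SE(ȳ_st) = √3.83127 = 1.95736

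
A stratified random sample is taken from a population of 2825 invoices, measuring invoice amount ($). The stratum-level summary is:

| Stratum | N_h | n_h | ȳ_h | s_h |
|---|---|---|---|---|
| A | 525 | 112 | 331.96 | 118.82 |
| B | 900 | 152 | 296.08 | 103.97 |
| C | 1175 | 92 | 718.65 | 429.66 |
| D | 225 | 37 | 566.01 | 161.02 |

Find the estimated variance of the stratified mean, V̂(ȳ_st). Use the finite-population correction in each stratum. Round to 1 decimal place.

V̂(ȳ_st) = Σ W_h² (1 − n_h/N_h) s_h²/n_h, with W_h = N_h/N and N = 2825:
  stratum A: (525/2825)²·(1 − 112/525)·118.82²/112 = 3.42479
  stratum B: (900/2825)²·(1 − 152/900)·103.97²/152 = 5.99901
  stratum C: (1175/2825)²·(1 − 92/1175)·429.66²/92 = 319.957
  stratum D: (225/2825)²·(1 − 37/225)·161.02²/37 = 3.71417
V̂(ȳ_st) = 333.095

V̂(ȳ_st) ≈ 333.1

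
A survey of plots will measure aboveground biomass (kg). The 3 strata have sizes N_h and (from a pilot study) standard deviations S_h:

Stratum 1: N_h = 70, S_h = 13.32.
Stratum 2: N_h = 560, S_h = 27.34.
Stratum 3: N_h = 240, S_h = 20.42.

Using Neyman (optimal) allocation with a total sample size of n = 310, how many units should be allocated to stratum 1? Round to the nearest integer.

14

Neyman allocation: n_h = n · N_h S_h / Σ N_i S_i, with n = 310.
  stratum 1: N_h·S_h = 70·13.32 = 932.40
  stratum 2: N_h·S_h = 560·27.34 = 15310.40
  stratum 3: N_h·S_h = 240·20.42 = 4900.80
Σ N_h S_h = 21143.60
n for stratum 1 = 310·932.40/21143.60 = 13.671 → 14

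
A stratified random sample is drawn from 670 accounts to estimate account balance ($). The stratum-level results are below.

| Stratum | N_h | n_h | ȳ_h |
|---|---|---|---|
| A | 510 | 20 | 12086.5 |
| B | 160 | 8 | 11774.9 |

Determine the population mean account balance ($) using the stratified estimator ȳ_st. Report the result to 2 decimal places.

N = Σ N_h = 670. Stratum weights W_h = N_h/N.
ȳ_st = (510·12086.5 + 160·11774.9) / 670 = 12012.0881

ȳ_st ≈ 12012.09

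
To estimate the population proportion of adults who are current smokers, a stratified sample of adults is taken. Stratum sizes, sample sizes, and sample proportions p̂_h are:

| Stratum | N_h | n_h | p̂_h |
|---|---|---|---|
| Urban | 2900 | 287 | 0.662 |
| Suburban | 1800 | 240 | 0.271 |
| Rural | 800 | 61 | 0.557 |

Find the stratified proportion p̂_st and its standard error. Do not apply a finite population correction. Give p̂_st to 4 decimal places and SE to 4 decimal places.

N = 5500; stratum weights W_h = N_h/N.
p̂_st = Σ W_h p̂_h = (2900·0.662 + 1800·0.271 + 800·0.557)/5500 = 0.51876
V̂(p̂_st) = Σ W_h² p̂_h(1−p̂_h)/(n_h−1):
  stratum Urban: (2900/5500)²·0.662·0.338/286 = 0.00021751
  stratum Suburban: (1800/5500)²·0.271·0.729/239 = 8.85357e-05
  stratum Rural: (800/5500)²·0.557·0.443/60 = 8.70086e-05
V̂(p̂_st) = 0.000393054; SE = √V̂ = 0.0198256

p̂_st ≈ 0.5188, SE ≈ 0.0198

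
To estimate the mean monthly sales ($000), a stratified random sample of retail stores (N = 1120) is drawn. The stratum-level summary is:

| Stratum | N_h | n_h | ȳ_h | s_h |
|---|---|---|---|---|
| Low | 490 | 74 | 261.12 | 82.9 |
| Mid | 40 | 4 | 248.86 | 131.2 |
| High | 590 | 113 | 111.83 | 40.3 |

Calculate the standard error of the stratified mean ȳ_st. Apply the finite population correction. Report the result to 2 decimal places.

SE(ȳ_st) ≈ 4.82

V̂(ȳ_st) = Σ W_h² (1 − n_h/N_h) s_h²/n_h, with W_h = N_h/N and N = 1120:
  stratum Low: (490/1120)²·(1 − 74/490)·82.9²/74 = 15.0914
  stratum Mid: (40/1120)²·(1 − 4/40)·131.2²/4 = 4.94008
  stratum High: (590/1120)²·(1 − 113/590)·40.3²/113 = 3.22453
V̂(ȳ_st) = 23.256
SE(ȳ_st) = √23.256 = 4.82245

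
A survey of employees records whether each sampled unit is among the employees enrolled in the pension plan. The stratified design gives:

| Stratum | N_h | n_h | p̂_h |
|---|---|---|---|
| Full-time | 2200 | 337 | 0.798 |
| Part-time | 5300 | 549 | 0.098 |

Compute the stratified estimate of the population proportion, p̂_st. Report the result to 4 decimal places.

N = 7500; stratum weights W_h = N_h/N.
p̂_st = Σ W_h p̂_h = (2200·0.798 + 5300·0.098)/7500 = 0.30333

p̂_st ≈ 0.3033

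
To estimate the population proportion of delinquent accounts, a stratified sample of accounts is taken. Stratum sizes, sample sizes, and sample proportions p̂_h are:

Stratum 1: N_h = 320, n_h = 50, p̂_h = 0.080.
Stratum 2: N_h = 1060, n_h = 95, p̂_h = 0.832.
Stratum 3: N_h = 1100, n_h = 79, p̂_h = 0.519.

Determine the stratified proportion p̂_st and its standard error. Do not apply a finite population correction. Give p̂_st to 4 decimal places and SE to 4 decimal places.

p̂_st ≈ 0.5961, SE ≈ 0.0304

N = 2480; stratum weights W_h = N_h/N.
p̂_st = Σ W_h p̂_h = (320·0.080 + 1060·0.832 + 1100·0.519)/2480 = 0.59614
V̂(p̂_st) = Σ W_h² p̂_h(1−p̂_h)/(n_h−1):
  stratum 1: (320/2480)²·0.080·0.920/49 = 2.5008e-05
  stratum 2: (1060/2480)²·0.832·0.168/94 = 0.000271652
  stratum 3: (1100/2480)²·0.519·0.481/78 = 0.000629651
V̂(p̂_st) = 0.000926311; SE = √V̂ = 0.0304354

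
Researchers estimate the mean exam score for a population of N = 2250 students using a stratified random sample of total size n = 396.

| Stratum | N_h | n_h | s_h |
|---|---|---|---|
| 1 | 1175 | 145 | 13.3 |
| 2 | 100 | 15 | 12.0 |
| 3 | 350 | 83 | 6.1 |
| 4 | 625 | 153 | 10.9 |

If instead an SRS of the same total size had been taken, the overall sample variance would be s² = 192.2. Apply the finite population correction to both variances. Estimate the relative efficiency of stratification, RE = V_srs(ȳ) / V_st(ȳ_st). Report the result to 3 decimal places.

RE ≈ 1.107

V̂(ȳ_st) = Σ W_h² (1 − n_h/N_h) s_h²/n_h, with W_h = N_h/N and N = 2250:
  stratum 1: (1175/2250)²·(1 − 145/1175)·13.3²/145 = 0.291639
  stratum 2: (100/2250)²·(1 − 15/100)·12.0²/15 = 0.0161185
  stratum 3: (350/2250)²·(1 − 83/350)·6.1²/83 = 0.00827553
  stratum 4: (625/2250)²·(1 − 153/625)·10.9²/153 = 0.04525
V_st = 0.361283
V_srs = (1 − 396/2250)·192.2/396 = 0.399931
Relative efficiency = V_srs / V_st = 0.399931/0.361283 = 1.1070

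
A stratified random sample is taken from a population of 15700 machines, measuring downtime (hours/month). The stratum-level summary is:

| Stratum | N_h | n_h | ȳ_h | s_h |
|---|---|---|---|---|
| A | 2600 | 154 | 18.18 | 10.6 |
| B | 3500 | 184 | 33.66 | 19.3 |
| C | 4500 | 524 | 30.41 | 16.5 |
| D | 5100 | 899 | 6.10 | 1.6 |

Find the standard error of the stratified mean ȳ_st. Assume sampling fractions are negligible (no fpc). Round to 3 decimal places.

SE(ȳ_st) ≈ 0.404

V̂(ȳ_st) = Σ W_h² s_h²/n_h, with W_h = N_h/N and N = 15700:
  stratum A: (2600/15700)²·10.6²/154 = 0.0200096
  stratum B: (3500/15700)²·19.3²/184 = 0.100608
  stratum C: (4500/15700)²·16.5²/524 = 0.0426837
  stratum D: (5100/15700)²·1.6²/899 = 0.000300484
V̂(ȳ_st) = 0.163602
SE(ȳ_st) = √0.163602 = 0.404478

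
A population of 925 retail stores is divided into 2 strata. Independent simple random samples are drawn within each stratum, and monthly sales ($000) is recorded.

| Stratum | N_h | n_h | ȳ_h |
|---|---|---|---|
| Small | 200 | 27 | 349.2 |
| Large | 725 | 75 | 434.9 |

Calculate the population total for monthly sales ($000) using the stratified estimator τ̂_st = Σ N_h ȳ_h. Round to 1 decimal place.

τ̂_st ≈ 385142.5

τ̂_st = Σ N_h ȳ_h = 200·349.2 + 725·434.9 = 385142.5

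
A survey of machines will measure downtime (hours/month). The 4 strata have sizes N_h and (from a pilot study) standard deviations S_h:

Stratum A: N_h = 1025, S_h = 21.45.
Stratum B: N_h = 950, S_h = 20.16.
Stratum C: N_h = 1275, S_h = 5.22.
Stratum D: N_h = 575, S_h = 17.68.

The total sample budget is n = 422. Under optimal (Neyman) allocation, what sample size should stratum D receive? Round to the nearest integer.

Neyman allocation: n_h = n · N_h S_h / Σ N_i S_i, with n = 422.
  stratum A: N_h·S_h = 1025·21.45 = 21986.25
  stratum B: N_h·S_h = 950·20.16 = 19152.00
  stratum C: N_h·S_h = 1275·5.22 = 6655.50
  stratum D: N_h·S_h = 575·17.68 = 10166.00
Σ N_h S_h = 57959.75
n for stratum D = 422·10166.00/57959.75 = 74.018 → 74

74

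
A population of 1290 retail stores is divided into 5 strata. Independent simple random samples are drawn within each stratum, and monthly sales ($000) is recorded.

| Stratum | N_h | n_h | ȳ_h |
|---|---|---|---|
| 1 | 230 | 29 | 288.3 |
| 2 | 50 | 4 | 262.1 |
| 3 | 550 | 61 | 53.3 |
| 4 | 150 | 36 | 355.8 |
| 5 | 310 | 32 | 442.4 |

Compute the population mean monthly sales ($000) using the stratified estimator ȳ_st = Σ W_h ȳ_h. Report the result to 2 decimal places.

N = Σ N_h = 1290. Stratum weights W_h = N_h/N.
ȳ_st = (230·288.3 + 50·262.1 + 550·53.3 + 150·355.8 + 310·442.4) / 1290 = 231.9713

ȳ_st ≈ 231.97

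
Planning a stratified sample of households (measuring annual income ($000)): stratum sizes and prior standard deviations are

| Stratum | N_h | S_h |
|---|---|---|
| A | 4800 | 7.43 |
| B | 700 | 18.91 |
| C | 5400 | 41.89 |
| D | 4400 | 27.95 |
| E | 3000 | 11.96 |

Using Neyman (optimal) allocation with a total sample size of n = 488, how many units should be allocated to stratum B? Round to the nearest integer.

15

Neyman allocation: n_h = n · N_h S_h / Σ N_i S_i, with n = 488.
  stratum A: N_h·S_h = 4800·7.43 = 35664.00
  stratum B: N_h·S_h = 700·18.91 = 13237.00
  stratum C: N_h·S_h = 5400·41.89 = 226206.00
  stratum D: N_h·S_h = 4400·27.95 = 122980.00
  stratum E: N_h·S_h = 3000·11.96 = 35880.00
Σ N_h S_h = 433967.00
n for stratum B = 488·13237.00/433967.00 = 14.885 → 15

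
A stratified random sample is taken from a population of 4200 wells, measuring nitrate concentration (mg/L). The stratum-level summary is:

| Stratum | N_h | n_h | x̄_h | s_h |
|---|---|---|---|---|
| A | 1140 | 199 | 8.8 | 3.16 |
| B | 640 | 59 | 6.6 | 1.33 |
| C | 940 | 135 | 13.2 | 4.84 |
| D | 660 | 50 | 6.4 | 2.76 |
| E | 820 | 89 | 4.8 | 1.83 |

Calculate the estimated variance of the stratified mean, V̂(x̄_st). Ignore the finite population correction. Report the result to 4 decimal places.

V̂(x̄_st) ≈ 0.0183

V̂(x̄_st) = Σ W_h² s_h²/n_h, with W_h = N_h/N and N = 4200:
  stratum A: (1140/4200)²·3.16²/199 = 0.00369685
  stratum B: (640/4200)²·1.33²/59 = 0.000696166
  stratum C: (940/4200)²·4.84²/135 = 0.00869189
  stratum D: (660/4200)²·2.76²/50 = 0.00376216
  stratum E: (820/4200)²·1.83²/89 = 0.0014343
V̂(x̄_st) = 0.0182814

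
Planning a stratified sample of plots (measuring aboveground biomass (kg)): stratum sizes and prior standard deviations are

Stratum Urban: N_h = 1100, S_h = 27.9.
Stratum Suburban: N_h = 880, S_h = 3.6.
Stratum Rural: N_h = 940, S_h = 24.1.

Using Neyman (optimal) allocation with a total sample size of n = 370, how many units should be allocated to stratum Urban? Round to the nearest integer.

Neyman allocation: n_h = n · N_h S_h / Σ N_i S_i, with n = 370.
  stratum Urban: N_h·S_h = 1100·27.9 = 30690.00
  stratum Suburban: N_h·S_h = 880·3.6 = 3168.00
  stratum Rural: N_h·S_h = 940·24.1 = 22654.00
Σ N_h S_h = 56512.00
n for stratum Urban = 370·30690.00/56512.00 = 200.936 → 201

201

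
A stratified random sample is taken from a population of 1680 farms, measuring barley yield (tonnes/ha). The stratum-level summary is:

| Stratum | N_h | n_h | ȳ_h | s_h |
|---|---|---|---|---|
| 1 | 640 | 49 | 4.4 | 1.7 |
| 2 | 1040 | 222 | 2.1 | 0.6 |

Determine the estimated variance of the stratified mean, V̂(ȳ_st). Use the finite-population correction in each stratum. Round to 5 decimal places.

V̂(ȳ_st) ≈ 0.00839

V̂(ȳ_st) = Σ W_h² (1 − n_h/N_h) s_h²/n_h, with W_h = N_h/N and N = 1680:
  stratum 1: (640/1680)²·(1 − 49/640)·1.7²/49 = 0.00790407
  stratum 2: (1040/1680)²·(1 − 222/1040)·0.6²/222 = 0.000488785
V̂(ȳ_st) = 0.00839285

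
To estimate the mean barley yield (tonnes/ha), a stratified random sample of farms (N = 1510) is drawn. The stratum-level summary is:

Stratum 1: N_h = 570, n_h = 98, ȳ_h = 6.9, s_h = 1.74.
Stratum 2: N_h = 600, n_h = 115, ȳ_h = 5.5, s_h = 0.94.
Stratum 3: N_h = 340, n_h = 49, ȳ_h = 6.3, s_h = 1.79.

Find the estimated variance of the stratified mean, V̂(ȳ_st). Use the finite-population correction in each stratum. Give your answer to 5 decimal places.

V̂(ȳ_st) ≈ 0.00746

V̂(ȳ_st) = Σ W_h² (1 − n_h/N_h) s_h²/n_h, with W_h = N_h/N and N = 1510:
  stratum 1: (570/1510)²·(1 − 98/570)·1.74²/98 = 0.00364532
  stratum 2: (600/1510)²·(1 − 115/600)·0.94²/115 = 0.000980611
  stratum 3: (340/1510)²·(1 − 49/340)·1.79²/49 = 0.00283745
V̂(ȳ_st) = 0.00746338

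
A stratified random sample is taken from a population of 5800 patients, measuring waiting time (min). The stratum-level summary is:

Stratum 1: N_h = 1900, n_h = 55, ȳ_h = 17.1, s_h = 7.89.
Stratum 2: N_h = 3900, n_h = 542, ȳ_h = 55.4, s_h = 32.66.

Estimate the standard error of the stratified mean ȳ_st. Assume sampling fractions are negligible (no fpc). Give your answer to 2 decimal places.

V̂(ȳ_st) = Σ W_h² s_h²/n_h, with W_h = N_h/N and N = 5800:
  stratum 1: (1900/5800)²·7.89²/55 = 0.121463
  stratum 2: (3900/5800)²·32.66²/542 = 0.889828
V̂(ȳ_st) = 1.01129
SE(ȳ_st) = √1.01129 = 1.00563

SE(ȳ_st) ≈ 1.01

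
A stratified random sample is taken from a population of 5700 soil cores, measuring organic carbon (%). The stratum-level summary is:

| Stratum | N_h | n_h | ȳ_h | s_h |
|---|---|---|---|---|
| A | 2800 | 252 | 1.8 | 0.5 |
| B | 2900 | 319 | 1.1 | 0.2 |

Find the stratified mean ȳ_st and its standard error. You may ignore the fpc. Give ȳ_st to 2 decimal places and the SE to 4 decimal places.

ȳ_st = Σ W_h ȳ_h = (2800·1.8 + 2900·1.1)/5700 = 1.44386
V̂(ȳ_st) = Σ W_h² s_h²/n_h, with W_h = N_h/N and N = 5700:
  stratum A: (2800/5700)²·0.5²/252 = 0.00023939
  stratum B: (2900/5700)²·0.2²/319 = 3.24575e-05
V̂(ȳ_st) = 0.000271847
SE(ȳ_st) = √0.000271847 = 0.0164878

ȳ_st ≈ 1.44, SE ≈ 0.0165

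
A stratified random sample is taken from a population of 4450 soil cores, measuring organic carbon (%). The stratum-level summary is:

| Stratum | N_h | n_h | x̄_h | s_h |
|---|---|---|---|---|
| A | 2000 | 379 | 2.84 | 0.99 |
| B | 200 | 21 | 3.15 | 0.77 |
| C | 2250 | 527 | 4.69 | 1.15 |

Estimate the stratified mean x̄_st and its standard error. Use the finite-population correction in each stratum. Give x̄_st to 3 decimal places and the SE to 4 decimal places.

x̄_st ≈ 3.789, SE ≈ 0.0311

x̄_st = Σ W_h x̄_h = (2000·2.84 + 200·3.15 + 2250·4.69)/4450 = 3.78933
V̂(x̄_st) = Σ W_h² (1 − n_h/N_h) s_h²/n_h, with W_h = N_h/N and N = 4450:
  stratum A: (2000/4450)²·(1 − 379/2000)·0.99²/379 = 0.000423374
  stratum B: (200/4450)²·(1 − 21/200)·0.77²/21 = 5.10417e-05
  stratum C: (2250/4450)²·(1 − 527/2250)·1.15²/527 = 0.000491284
V̂(x̄_st) = 0.0009657
SE(x̄_st) = √0.0009657 = 0.0310757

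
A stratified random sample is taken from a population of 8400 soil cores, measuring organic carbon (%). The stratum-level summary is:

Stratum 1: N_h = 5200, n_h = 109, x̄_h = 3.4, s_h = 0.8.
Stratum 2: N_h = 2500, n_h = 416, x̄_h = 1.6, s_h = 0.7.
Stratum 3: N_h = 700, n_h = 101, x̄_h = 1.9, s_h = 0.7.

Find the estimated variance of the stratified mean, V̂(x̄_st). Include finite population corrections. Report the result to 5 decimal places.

V̂(x̄_st) ≈ 0.00232

V̂(x̄_st) = Σ W_h² (1 − n_h/N_h) s_h²/n_h, with W_h = N_h/N and N = 8400:
  stratum 1: (5200/8400)²·(1 − 109/5200)·0.8²/109 = 0.00220293
  stratum 2: (2500/8400)²·(1 − 416/2500)·0.7²/416 = 8.69725e-05
  stratum 3: (700/8400)²·(1 − 101/700)·0.7²/101 = 2.88298e-05
V̂(x̄_st) = 0.00231874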